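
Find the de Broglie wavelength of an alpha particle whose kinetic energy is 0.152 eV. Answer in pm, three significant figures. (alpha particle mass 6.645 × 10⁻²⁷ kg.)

λ = 36.8 pm

KE = 0.152 eV = 2.435 × 10⁻²⁰ J.
p = √(2mKE) = √(2 × 6.645 × 10⁻²⁷ × 2.435 × 10⁻²⁰) = 1.799 × 10⁻²³ kg·m/s.
λ = h/p = 6.626 × 10⁻³⁴ / 1.799 × 10⁻²³ = 3.68 × 10⁻¹¹ m = 36.8 pm.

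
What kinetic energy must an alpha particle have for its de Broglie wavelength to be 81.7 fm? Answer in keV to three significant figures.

p = h/λ = 6.626 × 10⁻³⁴ / 8.170 × 10⁻¹⁴ = 8.110 × 10⁻²¹ kg·m/s.
KE = p²/(2m) = (8.110 × 10⁻²¹)² / (2 × 6.645 × 10⁻²⁷) = 4.949 × 10⁻¹⁵ J = 30.9 keV.

KE = 30.9 keV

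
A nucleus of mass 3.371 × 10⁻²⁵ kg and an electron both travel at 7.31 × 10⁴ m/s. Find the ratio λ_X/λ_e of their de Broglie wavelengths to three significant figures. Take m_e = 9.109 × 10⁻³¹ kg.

At fixed v, p = mv so λ = h/(mv) ∝ 1/m.
λ_X/λ_e = m_e/m_X = 9.109 × 10⁻³¹/3.371 × 10⁻²⁵ = 2.70 × 10⁻⁶.

λ_X/λ_e = 2.70 × 10⁻⁶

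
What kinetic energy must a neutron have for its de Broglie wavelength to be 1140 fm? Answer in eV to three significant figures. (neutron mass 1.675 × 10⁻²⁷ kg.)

p = h/λ = 6.626 × 10⁻³⁴ / 1.140 × 10⁻¹² = 5.812 × 10⁻²² kg·m/s.
KE = p²/(2m) = (5.812 × 10⁻²²)² / (2 × 1.675 × 10⁻²⁷) = 1.008 × 10⁻¹⁶ J = 629 eV.

KE = 629 eV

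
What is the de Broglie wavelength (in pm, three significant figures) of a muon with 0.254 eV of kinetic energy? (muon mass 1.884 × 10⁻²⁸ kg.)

λ = 169 pm

KE = 0.254 eV = 4.069 × 10⁻²⁰ J.
p = √(2mKE) = √(2 × 1.884 × 10⁻²⁸ × 4.069 × 10⁻²⁰) = 3.916 × 10⁻²⁴ kg·m/s.
λ = h/p = 6.626 × 10⁻³⁴ / 3.916 × 10⁻²⁴ = 1.69 × 10⁻¹⁰ m = 169 pm.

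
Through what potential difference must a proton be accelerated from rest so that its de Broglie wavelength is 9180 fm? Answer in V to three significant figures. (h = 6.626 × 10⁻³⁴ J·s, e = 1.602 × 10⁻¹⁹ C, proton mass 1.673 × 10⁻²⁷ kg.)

p = h/λ = 6.626 × 10⁻³⁴ / 9.180 × 10⁻¹² = 7.218 × 10⁻²³ kg·m/s.
KE = p²/(2m) = 1.557 × 10⁻¹⁸ J.
V = KE/e = 1.557 × 10⁻¹⁸ / (1.602 × 10⁻¹⁹) = 9.72 V.

V = 9.72 V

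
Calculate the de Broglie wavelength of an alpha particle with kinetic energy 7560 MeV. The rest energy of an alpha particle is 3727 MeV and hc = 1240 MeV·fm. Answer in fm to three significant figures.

λ = 0.116 fm

Total energy E = KE + m₀c² = 7560 + 3727 = 11287 MeV.
(pc)² = E² − (m₀c²)² = (11287)² − (3727)² = 1.135 × 10⁸ MeV², so pc = 1.065 × 10⁴ MeV.
λ = hc/(pc) = 1240 MeV·fm / 1.065 × 10⁴ MeV = 0.116 fm.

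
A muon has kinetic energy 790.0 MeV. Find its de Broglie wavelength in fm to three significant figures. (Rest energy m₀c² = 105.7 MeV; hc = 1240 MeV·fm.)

Total energy E = KE + m₀c² = 790.0 + 105.7 = 895.7 MeV.
(pc)² = E² − (m₀c²)² = (895.7)² − (105.7)² = 7.911 × 10⁵ MeV², so pc = 889.4 MeV.
λ = hc/(pc) = 1240 MeV·fm / 889.4 MeV = 1.39 fm.

λ = 1.39 fm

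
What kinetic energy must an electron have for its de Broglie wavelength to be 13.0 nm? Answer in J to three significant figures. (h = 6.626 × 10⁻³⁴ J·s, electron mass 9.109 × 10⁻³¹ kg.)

KE = 1.43 × 10⁻²¹ J

p = h/λ = 6.626 × 10⁻³⁴ / 1.300 × 10⁻⁸ = 5.097 × 10⁻²⁶ kg·m/s.
KE = p²/(2m) = (5.097 × 10⁻²⁶)² / (2 × 9.109 × 10⁻³¹) = 1.426 × 10⁻²¹ J = 1.43 × 10⁻²¹ J.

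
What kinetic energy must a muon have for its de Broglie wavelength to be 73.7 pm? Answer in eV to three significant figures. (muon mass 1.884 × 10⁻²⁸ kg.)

KE = 1.34 eV

p = h/λ = 6.626 × 10⁻³⁴ / 7.370 × 10⁻¹¹ = 8.991 × 10⁻²⁴ kg·m/s.
KE = p²/(2m) = (8.991 × 10⁻²⁴)² / (2 × 1.884 × 10⁻²⁸) = 2.145 × 10⁻¹⁹ J = 1.34 eV.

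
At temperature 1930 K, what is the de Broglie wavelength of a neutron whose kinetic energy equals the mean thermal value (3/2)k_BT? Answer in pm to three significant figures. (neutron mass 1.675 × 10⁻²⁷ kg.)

λ = 57.3 pm

KE = (3/2)k_BT = 1.5 × 1.381 × 10⁻²³ × 1930 = 3.998 × 10⁻²⁰ J.
p = √(2mKE) = √(2 × 1.675 × 10⁻²⁷ × 3.998 × 10⁻²⁰) = 1.157 × 10⁻²³ kg·m/s.
λ = h/p = 5.73 × 10⁻¹¹ m = 57.3 pm.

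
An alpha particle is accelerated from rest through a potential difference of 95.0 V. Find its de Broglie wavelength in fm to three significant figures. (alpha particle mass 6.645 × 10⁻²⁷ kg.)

KE = 2eV = 2 × 1.602 × 10⁻¹⁹ × 95.00 = 3.044 × 10⁻¹⁷ J.
p = √(2mKE) = √(2 × 6.645 × 10⁻²⁷ × 3.044 × 10⁻¹⁷) = 6.360 × 10⁻²² kg·m/s.
λ = h/p = 6.626 × 10⁻³⁴ / 6.360 × 10⁻²² = 1.04 × 10⁻¹² m = 1040 fm.

λ = 1040 fm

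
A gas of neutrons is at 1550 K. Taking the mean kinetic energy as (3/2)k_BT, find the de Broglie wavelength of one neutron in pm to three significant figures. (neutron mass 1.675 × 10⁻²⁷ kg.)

KE = (3/2)k_BT = 1.5 × 1.381 × 10⁻²³ × 1550 = 3.211 × 10⁻²⁰ J.
p = √(2mKE) = √(2 × 1.675 × 10⁻²⁷ × 3.211 × 10⁻²⁰) = 1.037 × 10⁻²³ kg·m/s.
λ = h/p = 6.39 × 10⁻¹¹ m = 63.9 pm.

λ = 63.9 pm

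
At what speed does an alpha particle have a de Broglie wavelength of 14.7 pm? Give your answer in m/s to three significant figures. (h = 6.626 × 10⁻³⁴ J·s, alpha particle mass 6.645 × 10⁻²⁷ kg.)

p = h/λ = 6.626 × 10⁻³⁴ / 1.470 × 10⁻¹¹ = 4.507 × 10⁻²³ kg·m/s.
v = p/m = 4.507 × 10⁻²³ / 6.645 × 10⁻²⁷ = 6.78 × 10³ m/s = 6780 m/s.

v = 6780 m/s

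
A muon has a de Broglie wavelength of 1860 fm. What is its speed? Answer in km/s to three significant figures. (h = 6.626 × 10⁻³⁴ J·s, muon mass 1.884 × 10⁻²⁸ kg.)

p = h/λ = 6.626 × 10⁻³⁴ / 1.860 × 10⁻¹² = 3.562 × 10⁻²² kg·m/s.
v = p/m = 3.562 × 10⁻²² / 1.884 × 10⁻²⁸ = 1.89 × 10⁶ m/s = 1890 km/s.

v = 1890 km/s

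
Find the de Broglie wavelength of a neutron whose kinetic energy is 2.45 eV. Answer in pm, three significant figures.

λ = 18.3 pm

KE = 2.45 eV = 3.925 × 10⁻¹⁹ J.
p = √(2mKE) = √(2 × 1.675 × 10⁻²⁷ × 3.925 × 10⁻¹⁹) = 3.626 × 10⁻²³ kg·m/s.
λ = h/p = 6.626 × 10⁻³⁴ / 3.626 × 10⁻²³ = 1.83 × 10⁻¹¹ m = 18.3 pm.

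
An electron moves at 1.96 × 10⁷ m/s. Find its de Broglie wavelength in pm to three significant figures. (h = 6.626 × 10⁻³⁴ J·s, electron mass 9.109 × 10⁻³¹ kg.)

λ = 37.1 pm

p = mv = 9.109 × 10⁻³¹ × 1.96 × 10⁷ = 1.785 × 10⁻²³ kg·m/s.
λ = h/p = 6.626 × 10⁻³⁴ / 1.785 × 10⁻²³ = 3.71 × 10⁻¹¹ m = 37.1 pm.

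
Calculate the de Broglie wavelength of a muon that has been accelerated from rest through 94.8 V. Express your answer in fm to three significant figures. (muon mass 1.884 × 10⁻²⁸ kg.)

λ = 8760 fm

KE = eV = 1.602 × 10⁻¹⁹ × 94.80 = 1.519 × 10⁻¹⁷ J.
p = √(2mKE) = √(2 × 1.884 × 10⁻²⁸ × 1.519 × 10⁻¹⁷) = 7.565 × 10⁻²³ kg·m/s.
λ = h/p = 6.626 × 10⁻³⁴ / 7.565 × 10⁻²³ = 8.76 × 10⁻¹² m = 8760 fm.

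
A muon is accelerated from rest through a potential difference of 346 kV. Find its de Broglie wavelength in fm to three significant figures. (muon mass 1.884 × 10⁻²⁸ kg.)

λ = 145 fm

KE = eV = 1.602 × 10⁻¹⁹ × 3.460 × 10⁵ = 5.543 × 10⁻¹⁴ J.
p = √(2mKE) = √(2 × 1.884 × 10⁻²⁸ × 5.543 × 10⁻¹⁴) = 4.570 × 10⁻²¹ kg·m/s.
λ = h/p = 6.626 × 10⁻³⁴ / 4.570 × 10⁻²¹ = 1.45 × 10⁻¹³ m = 145 fm.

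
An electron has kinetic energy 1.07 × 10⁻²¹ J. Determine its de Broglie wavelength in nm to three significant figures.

p = √(2mKE) = √(2 × 9.109 × 10⁻³¹ × 1.070 × 10⁻²¹) = 4.415 × 10⁻²⁶ kg·m/s.
λ = h/p = 6.626 × 10⁻³⁴ / 4.415 × 10⁻²⁶ = 1.50 × 10⁻⁸ m = 15.0 nm.

λ = 15.0 nm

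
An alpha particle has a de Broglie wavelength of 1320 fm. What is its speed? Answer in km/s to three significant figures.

v = 75.5 km/s

p = h/λ = 6.626 × 10⁻³⁴ / 1.320 × 10⁻¹² = 5.020 × 10⁻²² kg·m/s.
v = p/m = 5.020 × 10⁻²² / 6.645 × 10⁻²⁷ = 7.55 × 10⁴ m/s = 75.5 km/s.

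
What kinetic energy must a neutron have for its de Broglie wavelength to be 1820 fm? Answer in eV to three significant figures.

KE = 247 eV

p = h/λ = 6.626 × 10⁻³⁴ / 1.820 × 10⁻¹² = 3.641 × 10⁻²² kg·m/s.
KE = p²/(2m) = (3.641 × 10⁻²²)² / (2 × 1.675 × 10⁻²⁷) = 3.957 × 10⁻¹⁷ J = 247 eV.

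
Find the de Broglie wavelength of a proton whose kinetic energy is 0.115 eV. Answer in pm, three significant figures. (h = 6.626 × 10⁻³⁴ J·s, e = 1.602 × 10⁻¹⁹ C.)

KE = 0.115 eV = 1.842 × 10⁻²⁰ J.
p = √(2mKE) = √(2 × 1.673 × 10⁻²⁷ × 1.842 × 10⁻²⁰) = 7.851 × 10⁻²⁴ kg·m/s.
λ = h/p = 6.626 × 10⁻³⁴ / 7.851 × 10⁻²⁴ = 8.44 × 10⁻¹¹ m = 84.4 pm.

λ = 84.4 pm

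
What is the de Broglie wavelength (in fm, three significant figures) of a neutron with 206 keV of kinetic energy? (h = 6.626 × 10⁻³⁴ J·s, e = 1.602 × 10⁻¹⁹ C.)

KE = 206 keV = 3.300 × 10⁻¹⁴ J.
p = √(2mKE) = √(2 × 1.675 × 10⁻²⁷ × 3.300 × 10⁻¹⁴) = 1.051 × 10⁻²⁰ kg·m/s.
λ = h/p = 6.626 × 10⁻³⁴ / 1.051 × 10⁻²⁰ = 6.30 × 10⁻¹⁴ m = 63.0 fm.

λ = 63.0 fm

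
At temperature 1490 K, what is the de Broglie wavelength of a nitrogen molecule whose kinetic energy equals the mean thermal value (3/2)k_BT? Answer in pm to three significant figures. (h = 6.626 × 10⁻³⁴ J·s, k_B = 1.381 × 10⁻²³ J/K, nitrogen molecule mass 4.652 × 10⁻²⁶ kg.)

KE = (3/2)k_BT = 1.5 × 1.381 × 10⁻²³ × 1490 = 3.087 × 10⁻²⁰ J.
p = √(2mKE) = √(2 × 4.652 × 10⁻²⁶ × 3.087 × 10⁻²⁰) = 5.359 × 10⁻²³ kg·m/s.
λ = h/p = 1.24 × 10⁻¹¹ m = 12.4 pm.

λ = 12.4 pm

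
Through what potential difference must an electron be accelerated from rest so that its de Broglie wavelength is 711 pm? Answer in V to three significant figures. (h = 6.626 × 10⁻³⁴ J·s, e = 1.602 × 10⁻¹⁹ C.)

V = 2.98 V

p = h/λ = 6.626 × 10⁻³⁴ / 7.110 × 10⁻¹⁰ = 9.319 × 10⁻²⁵ kg·m/s.
KE = p²/(2m) = 4.767 × 10⁻¹⁹ J.
V = KE/e = 4.767 × 10⁻¹⁹ / (1.602 × 10⁻¹⁹) = 2.98 V.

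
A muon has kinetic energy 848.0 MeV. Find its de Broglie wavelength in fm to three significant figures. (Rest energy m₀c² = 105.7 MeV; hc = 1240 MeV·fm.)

λ = 1.31 fm

Total energy E = KE + m₀c² = 848.0 + 105.7 = 953.7 MeV.
(pc)² = E² − (m₀c²)² = (953.7)² − (105.7)² = 8.984 × 10⁵ MeV², so pc = 947.8 MeV.
λ = hc/(pc) = 1240 MeV·fm / 947.8 MeV = 1.31 fm.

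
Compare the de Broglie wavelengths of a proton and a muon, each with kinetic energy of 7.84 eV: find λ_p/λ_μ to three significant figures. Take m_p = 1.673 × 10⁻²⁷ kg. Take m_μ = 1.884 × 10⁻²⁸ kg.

At fixed KE, p = √(2mKE) so λ = h/p ∝ 1/√m.
λ_p/λ_μ = √(m_μ/m_p) = √(1.884 × 10⁻²⁸/1.673 × 10⁻²⁷) = √(0.1126) = 0.336.

λ_p/λ_μ = 0.336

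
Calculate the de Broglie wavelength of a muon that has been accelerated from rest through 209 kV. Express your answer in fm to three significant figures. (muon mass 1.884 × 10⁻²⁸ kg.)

KE = eV = 1.602 × 10⁻¹⁹ × 2.090 × 10⁵ = 3.348 × 10⁻¹⁴ J.
p = √(2mKE) = √(2 × 1.884 × 10⁻²⁸ × 3.348 × 10⁻¹⁴) = 3.552 × 10⁻²¹ kg·m/s.
λ = h/p = 6.626 × 10⁻³⁴ / 3.552 × 10⁻²¹ = 1.87 × 10⁻¹³ m = 187 fm.

λ = 187 fm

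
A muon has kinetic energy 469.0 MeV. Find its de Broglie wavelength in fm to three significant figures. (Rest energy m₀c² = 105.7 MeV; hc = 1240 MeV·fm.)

λ = 2.20 fm

Total energy E = KE + m₀c² = 469.0 + 105.7 = 574.7 MeV.
(pc)² = E² − (m₀c²)² = (574.7)² − (105.7)² = 3.191 × 10⁵ MeV², so pc = 564.9 MeV.
λ = hc/(pc) = 1240 MeV·fm / 564.9 MeV = 2.20 fm.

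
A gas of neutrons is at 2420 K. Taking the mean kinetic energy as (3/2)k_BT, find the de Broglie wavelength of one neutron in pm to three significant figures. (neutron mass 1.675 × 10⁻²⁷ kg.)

KE = (3/2)k_BT = 1.5 × 1.381 × 10⁻²³ × 2420 = 5.013 × 10⁻²⁰ J.
p = √(2mKE) = √(2 × 1.675 × 10⁻²⁷ × 5.013 × 10⁻²⁰) = 1.296 × 10⁻²³ kg·m/s.
λ = h/p = 5.11 × 10⁻¹¹ m = 51.1 pm.

λ = 51.1 pm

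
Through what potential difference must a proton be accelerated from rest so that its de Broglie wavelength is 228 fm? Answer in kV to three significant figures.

V = 15.8 kV

p = h/λ = 6.626 × 10⁻³⁴ / 2.280 × 10⁻¹³ = 2.906 × 10⁻²¹ kg·m/s.
KE = p²/(2m) = 2.524 × 10⁻¹⁵ J.
V = KE/e = 2.524 × 10⁻¹⁵ / (1.602 × 10⁻¹⁹) = 15.8 kV.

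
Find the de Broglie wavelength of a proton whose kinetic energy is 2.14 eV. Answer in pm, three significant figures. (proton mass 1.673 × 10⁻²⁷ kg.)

λ = 19.6 pm

KE = 2.14 eV = 3.428 × 10⁻¹⁹ J.
p = √(2mKE) = √(2 × 1.673 × 10⁻²⁷ × 3.428 × 10⁻¹⁹) = 3.387 × 10⁻²³ kg·m/s.
λ = h/p = 6.626 × 10⁻³⁴ / 3.387 × 10⁻²³ = 1.96 × 10⁻¹¹ m = 19.6 pm.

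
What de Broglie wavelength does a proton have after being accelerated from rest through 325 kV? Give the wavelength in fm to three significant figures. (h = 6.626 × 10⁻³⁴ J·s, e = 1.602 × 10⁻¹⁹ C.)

KE = eV = 1.602 × 10⁻¹⁹ × 3.250 × 10⁵ = 5.207 × 10⁻¹⁴ J.
p = √(2mKE) = √(2 × 1.673 × 10⁻²⁷ × 5.207 × 10⁻¹⁴) = 1.320 × 10⁻²⁰ kg·m/s.
λ = h/p = 6.626 × 10⁻³⁴ / 1.320 × 10⁻²⁰ = 5.02 × 10⁻¹⁴ m = 50.2 fm.

λ = 50.2 fm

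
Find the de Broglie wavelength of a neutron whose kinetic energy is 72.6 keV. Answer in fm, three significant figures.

λ = 106 fm

KE = 72.6 keV = 1.163 × 10⁻¹⁴ J.
p = √(2mKE) = √(2 × 1.675 × 10⁻²⁷ × 1.163 × 10⁻¹⁴) = 6.242 × 10⁻²¹ kg·m/s.
λ = h/p = 6.626 × 10⁻³⁴ / 6.242 × 10⁻²¹ = 1.06 × 10⁻¹³ m = 106 fm.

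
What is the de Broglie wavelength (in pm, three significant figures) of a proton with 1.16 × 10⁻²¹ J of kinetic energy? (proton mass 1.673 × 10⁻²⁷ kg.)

p = √(2mKE) = √(2 × 1.673 × 10⁻²⁷ × 1.160 × 10⁻²¹) = 1.970 × 10⁻²⁴ kg·m/s.
λ = h/p = 6.626 × 10⁻³⁴ / 1.970 × 10⁻²⁴ = 3.36 × 10⁻¹⁰ m = 336 pm.

λ = 336 pm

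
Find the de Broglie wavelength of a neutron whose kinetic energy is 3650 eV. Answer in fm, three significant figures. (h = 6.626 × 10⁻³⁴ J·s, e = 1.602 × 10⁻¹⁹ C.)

λ = 473 fm

KE = 3650 eV = 5.847 × 10⁻¹⁶ J.
p = √(2mKE) = √(2 × 1.675 × 10⁻²⁷ × 5.847 × 10⁻¹⁶) = 1.400 × 10⁻²¹ kg·m/s.
λ = h/p = 6.626 × 10⁻³⁴ / 1.400 × 10⁻²¹ = 4.73 × 10⁻¹³ m = 473 fm.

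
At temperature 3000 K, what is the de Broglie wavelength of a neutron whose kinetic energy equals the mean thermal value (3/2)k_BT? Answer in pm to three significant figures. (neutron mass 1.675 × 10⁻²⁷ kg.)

KE = (3/2)k_BT = 1.5 × 1.381 × 10⁻²³ × 3000 = 6.215 × 10⁻²⁰ J.
p = √(2mKE) = √(2 × 1.675 × 10⁻²⁷ × 6.215 × 10⁻²⁰) = 1.443 × 10⁻²³ kg·m/s.
λ = h/p = 4.59 × 10⁻¹¹ m = 45.9 pm.

λ = 45.9 pm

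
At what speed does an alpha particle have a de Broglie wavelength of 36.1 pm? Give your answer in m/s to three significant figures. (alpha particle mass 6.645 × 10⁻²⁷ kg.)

v = 2760 m/s

p = h/λ = 6.626 × 10⁻³⁴ / 3.610 × 10⁻¹¹ = 1.835 × 10⁻²³ kg·m/s.
v = p/m = 1.835 × 10⁻²³ / 6.645 × 10⁻²⁷ = 2.76 × 10³ m/s = 2760 m/s.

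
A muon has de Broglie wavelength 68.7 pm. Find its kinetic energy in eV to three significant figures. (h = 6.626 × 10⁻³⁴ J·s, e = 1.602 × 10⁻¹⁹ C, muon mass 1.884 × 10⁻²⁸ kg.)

KE = 1.54 eV

p = h/λ = 6.626 × 10⁻³⁴ / 6.870 × 10⁻¹¹ = 9.645 × 10⁻²⁴ kg·m/s.
KE = p²/(2m) = (9.645 × 10⁻²⁴)² / (2 × 1.884 × 10⁻²⁸) = 2.469 × 10⁻¹⁹ J = 1.54 eV.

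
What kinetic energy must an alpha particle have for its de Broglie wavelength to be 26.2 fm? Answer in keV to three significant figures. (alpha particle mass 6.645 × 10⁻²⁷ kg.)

KE = 300 keV

p = h/λ = 6.626 × 10⁻³⁴ / 2.620 × 10⁻¹⁴ = 2.529 × 10⁻²⁰ kg·m/s.
KE = p²/(2m) = (2.529 × 10⁻²⁰)² / (2 × 6.645 × 10⁻²⁷) = 4.813 × 10⁻¹⁴ J = 300 keV.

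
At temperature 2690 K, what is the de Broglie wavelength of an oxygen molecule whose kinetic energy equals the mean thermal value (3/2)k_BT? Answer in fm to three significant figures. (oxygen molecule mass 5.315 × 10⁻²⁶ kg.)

KE = (3/2)k_BT = 1.5 × 1.381 × 10⁻²³ × 2690 = 5.572 × 10⁻²⁰ J.
p = √(2mKE) = √(2 × 5.315 × 10⁻²⁶ × 5.572 × 10⁻²⁰) = 7.696 × 10⁻²³ kg·m/s.
λ = h/p = 8.61 × 10⁻¹² m = 8610 fm.

λ = 8610 fm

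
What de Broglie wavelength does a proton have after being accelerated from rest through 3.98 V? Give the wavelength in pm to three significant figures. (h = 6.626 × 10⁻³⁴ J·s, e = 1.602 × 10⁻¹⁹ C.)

KE = eV = 1.602 × 10⁻¹⁹ × 3.980 = 6.376 × 10⁻¹⁹ J.
p = √(2mKE) = √(2 × 1.673 × 10⁻²⁷ × 6.376 × 10⁻¹⁹) = 4.619 × 10⁻²³ kg·m/s.
λ = h/p = 6.626 × 10⁻³⁴ / 4.619 × 10⁻²³ = 1.43 × 10⁻¹¹ m = 14.3 pm.

λ = 14.3 pm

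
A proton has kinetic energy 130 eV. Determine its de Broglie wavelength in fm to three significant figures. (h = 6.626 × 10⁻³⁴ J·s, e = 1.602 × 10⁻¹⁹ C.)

λ = 2510 fm

KE = 130 eV = 2.083 × 10⁻¹⁷ J.
p = √(2mKE) = √(2 × 1.673 × 10⁻²⁷ × 2.083 × 10⁻¹⁷) = 2.640 × 10⁻²² kg·m/s.
λ = h/p = 6.626 × 10⁻³⁴ / 2.640 × 10⁻²² = 2.51 × 10⁻¹² m = 2510 fm.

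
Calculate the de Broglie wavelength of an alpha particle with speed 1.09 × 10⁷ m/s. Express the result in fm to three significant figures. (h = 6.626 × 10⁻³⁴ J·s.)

p = mv = 6.645 × 10⁻²⁷ × 1.09 × 10⁷ = 7.243 × 10⁻²⁰ kg·m/s.
λ = h/p = 6.626 × 10⁻³⁴ / 7.243 × 10⁻²⁰ = 9.15 × 10⁻¹⁵ m = 9.15 fm.

λ = 9.15 fm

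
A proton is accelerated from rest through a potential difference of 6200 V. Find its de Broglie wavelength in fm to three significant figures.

λ = 363 fm

KE = eV = 1.602 × 10⁻¹⁹ × 6200 = 9.932 × 10⁻¹⁶ J.
p = √(2mKE) = √(2 × 1.673 × 10⁻²⁷ × 9.932 × 10⁻¹⁶) = 1.823 × 10⁻²¹ kg·m/s.
λ = h/p = 6.626 × 10⁻³⁴ / 1.823 × 10⁻²¹ = 3.63 × 10⁻¹³ m = 363 fm.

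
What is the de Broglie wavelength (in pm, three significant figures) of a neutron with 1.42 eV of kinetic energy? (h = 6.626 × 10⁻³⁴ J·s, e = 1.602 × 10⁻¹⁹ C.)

λ = 24.0 pm

KE = 1.42 eV = 2.275 × 10⁻¹⁹ J.
p = √(2mKE) = √(2 × 1.675 × 10⁻²⁷ × 2.275 × 10⁻¹⁹) = 2.761 × 10⁻²³ kg·m/s.
λ = h/p = 6.626 × 10⁻³⁴ / 2.761 × 10⁻²³ = 2.40 × 10⁻¹¹ m = 24.0 pm.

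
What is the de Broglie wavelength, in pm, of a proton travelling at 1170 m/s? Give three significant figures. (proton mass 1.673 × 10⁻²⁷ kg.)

λ = 339 pm

p = mv = 1.673 × 10⁻²⁷ × 1170 = 1.957 × 10⁻²⁴ kg·m/s.
λ = h/p = 6.626 × 10⁻³⁴ / 1.957 × 10⁻²⁴ = 3.39 × 10⁻¹⁰ m = 339 pm.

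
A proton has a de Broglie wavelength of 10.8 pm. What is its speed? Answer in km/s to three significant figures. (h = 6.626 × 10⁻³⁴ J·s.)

p = h/λ = 6.626 × 10⁻³⁴ / 1.080 × 10⁻¹¹ = 6.135 × 10⁻²³ kg·m/s.
v = p/m = 6.135 × 10⁻²³ / 1.673 × 10⁻²⁷ = 3.67 × 10⁴ m/s = 36.7 km/s.

v = 36.7 km/s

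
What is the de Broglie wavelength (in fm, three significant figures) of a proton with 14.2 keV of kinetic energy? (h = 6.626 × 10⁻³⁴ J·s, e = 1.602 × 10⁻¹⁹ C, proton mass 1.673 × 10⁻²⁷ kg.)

KE = 14.2 keV = 2.275 × 10⁻¹⁵ J.
p = √(2mKE) = √(2 × 1.673 × 10⁻²⁷ × 2.275 × 10⁻¹⁵) = 2.759 × 10⁻²¹ kg·m/s.
λ = h/p = 6.626 × 10⁻³⁴ / 2.759 × 10⁻²¹ = 2.40 × 10⁻¹³ m = 240 fm.

λ = 240 fm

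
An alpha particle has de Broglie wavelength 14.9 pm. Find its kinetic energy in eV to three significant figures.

p = h/λ = 6.626 × 10⁻³⁴ / 1.490 × 10⁻¹¹ = 4.447 × 10⁻²³ kg·m/s.
KE = p²/(2m) = (4.447 × 10⁻²³)² / (2 × 6.645 × 10⁻²⁷) = 1.488 × 10⁻¹⁹ J = 0.929 eV.

KE = 0.929 eV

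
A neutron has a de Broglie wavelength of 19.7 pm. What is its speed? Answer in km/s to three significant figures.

v = 20.1 km/s

p = h/λ = 6.626 × 10⁻³⁴ / 1.970 × 10⁻¹¹ = 3.363 × 10⁻²³ kg·m/s.
v = p/m = 3.363 × 10⁻²³ / 1.675 × 10⁻²⁷ = 2.01 × 10⁴ m/s = 20.1 km/s.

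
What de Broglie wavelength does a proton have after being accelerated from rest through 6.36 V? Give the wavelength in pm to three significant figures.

KE = eV = 1.602 × 10⁻¹⁹ × 6.360 = 1.019 × 10⁻¹⁸ J.
p = √(2mKE) = √(2 × 1.673 × 10⁻²⁷ × 1.019 × 10⁻¹⁸) = 5.839 × 10⁻²³ kg·m/s.
λ = h/p = 6.626 × 10⁻³⁴ / 5.839 × 10⁻²³ = 1.13 × 10⁻¹¹ m = 11.3 pm.

λ = 11.3 pm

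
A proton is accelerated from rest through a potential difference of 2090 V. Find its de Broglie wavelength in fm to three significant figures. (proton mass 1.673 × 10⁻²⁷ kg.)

λ = 626 fm

KE = eV = 1.602 × 10⁻¹⁹ × 2090 = 3.348 × 10⁻¹⁶ J.
p = √(2mKE) = √(2 × 1.673 × 10⁻²⁷ × 3.348 × 10⁻¹⁶) = 1.058 × 10⁻²¹ kg·m/s.
λ = h/p = 6.626 × 10⁻³⁴ / 1.058 × 10⁻²¹ = 6.26 × 10⁻¹³ m = 626 fm.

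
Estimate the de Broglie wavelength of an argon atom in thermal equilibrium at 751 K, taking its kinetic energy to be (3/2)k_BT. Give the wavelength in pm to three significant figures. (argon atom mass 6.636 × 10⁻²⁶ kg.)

λ = 14.6 pm

KE = (3/2)k_BT = 1.5 × 1.381 × 10⁻²³ × 751 = 1.556 × 10⁻²⁰ J.
p = √(2mKE) = √(2 × 6.636 × 10⁻²⁶ × 1.556 × 10⁻²⁰) = 4.544 × 10⁻²³ kg·m/s.
λ = h/p = 1.46 × 10⁻¹¹ m = 14.6 pm.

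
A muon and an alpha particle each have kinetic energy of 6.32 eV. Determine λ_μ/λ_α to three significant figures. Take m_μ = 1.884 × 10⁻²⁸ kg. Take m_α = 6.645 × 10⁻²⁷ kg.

λ_μ/λ_α = 5.94

At fixed KE, p = √(2mKE) so λ = h/p ∝ 1/√m.
λ_μ/λ_α = √(m_α/m_μ) = √(6.645 × 10⁻²⁷/1.884 × 10⁻²⁸) = √(35.27) = 5.94.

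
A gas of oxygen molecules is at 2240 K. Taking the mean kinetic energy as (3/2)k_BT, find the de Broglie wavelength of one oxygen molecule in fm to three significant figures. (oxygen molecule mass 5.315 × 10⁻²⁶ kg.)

λ = 9430 fm

KE = (3/2)k_BT = 1.5 × 1.381 × 10⁻²³ × 2240 = 4.640 × 10⁻²⁰ J.
p = √(2mKE) = √(2 × 5.315 × 10⁻²⁶ × 4.640 × 10⁻²⁰) = 7.023 × 10⁻²³ kg·m/s.
λ = h/p = 9.43 × 10⁻¹² m = 9430 fm.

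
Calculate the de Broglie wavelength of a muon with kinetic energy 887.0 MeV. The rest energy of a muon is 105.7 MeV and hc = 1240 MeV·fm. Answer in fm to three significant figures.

λ = 1.26 fm

Total energy E = KE + m₀c² = 887.0 + 105.7 = 992.7 MeV.
(pc)² = E² − (m₀c²)² = (992.7)² − (105.7)² = 9.743 × 10⁵ MeV², so pc = 987.1 MeV.
λ = hc/(pc) = 1240 MeV·fm / 987.1 MeV = 1.26 fm.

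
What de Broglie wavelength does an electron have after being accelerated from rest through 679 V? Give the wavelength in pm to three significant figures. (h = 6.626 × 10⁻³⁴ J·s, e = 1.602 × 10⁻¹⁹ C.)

KE = eV = 1.602 × 10⁻¹⁹ × 679.0 = 1.088 × 10⁻¹⁶ J.
p = √(2mKE) = √(2 × 9.109 × 10⁻³¹ × 1.088 × 10⁻¹⁶) = 1.408 × 10⁻²³ kg·m/s.
λ = h/p = 6.626 × 10⁻³⁴ / 1.408 × 10⁻²³ = 4.71 × 10⁻¹¹ m = 47.1 pm.

λ = 47.1 pm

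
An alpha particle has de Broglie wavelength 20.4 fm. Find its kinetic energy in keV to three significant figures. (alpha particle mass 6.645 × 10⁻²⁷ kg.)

p = h/λ = 6.626 × 10⁻³⁴ / 2.040 × 10⁻¹⁴ = 3.248 × 10⁻²⁰ kg·m/s.
KE = p²/(2m) = (3.248 × 10⁻²⁰)² / (2 × 6.645 × 10⁻²⁷) = 7.938 × 10⁻¹⁴ J = 496 keV.

KE = 496 keV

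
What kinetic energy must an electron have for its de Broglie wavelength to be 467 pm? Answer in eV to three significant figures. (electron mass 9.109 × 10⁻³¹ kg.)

KE = 6.90 eV

p = h/λ = 6.626 × 10⁻³⁴ / 4.670 × 10⁻¹⁰ = 1.419 × 10⁻²⁴ kg·m/s.
KE = p²/(2m) = (1.419 × 10⁻²⁴)² / (2 × 9.109 × 10⁻³¹) = 1.105 × 10⁻¹⁸ J = 6.90 eV.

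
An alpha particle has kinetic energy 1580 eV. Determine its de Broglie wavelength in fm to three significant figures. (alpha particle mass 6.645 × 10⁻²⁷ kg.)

λ = 361 fm

KE = 1580 eV = 2.531 × 10⁻¹⁶ J.
p = √(2mKE) = √(2 × 6.645 × 10⁻²⁷ × 2.531 × 10⁻¹⁶) = 1.834 × 10⁻²¹ kg·m/s.
λ = h/p = 6.626 × 10⁻³⁴ / 1.834 × 10⁻²¹ = 3.61 × 10⁻¹³ m = 361 fm.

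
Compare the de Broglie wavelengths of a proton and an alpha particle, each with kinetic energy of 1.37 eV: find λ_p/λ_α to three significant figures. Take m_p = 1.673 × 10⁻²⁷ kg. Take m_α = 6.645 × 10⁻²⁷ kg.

At fixed KE, p = √(2mKE) so λ = h/p ∝ 1/√m.
λ_p/λ_α = √(m_α/m_p) = √(6.645 × 10⁻²⁷/1.673 × 10⁻²⁷) = √(3.972) = 1.99.

λ_p/λ_α = 1.99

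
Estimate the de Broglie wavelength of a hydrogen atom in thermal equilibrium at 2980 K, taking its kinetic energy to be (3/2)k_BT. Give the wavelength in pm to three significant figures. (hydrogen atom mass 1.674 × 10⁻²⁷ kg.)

λ = 46.1 pm

KE = (3/2)k_BT = 1.5 × 1.381 × 10⁻²³ × 2980 = 6.173 × 10⁻²⁰ J.
p = √(2mKE) = √(2 × 1.674 × 10⁻²⁷ × 6.173 × 10⁻²⁰) = 1.438 × 10⁻²³ kg·m/s.
λ = h/p = 4.61 × 10⁻¹¹ m = 46.1 pm.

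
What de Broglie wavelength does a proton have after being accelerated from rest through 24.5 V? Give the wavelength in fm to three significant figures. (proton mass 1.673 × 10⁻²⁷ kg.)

KE = eV = 1.602 × 10⁻¹⁹ × 24.50 = 3.925 × 10⁻¹⁸ J.
p = √(2mKE) = √(2 × 1.673 × 10⁻²⁷ × 3.925 × 10⁻¹⁸) = 1.146 × 10⁻²² kg·m/s.
λ = h/p = 6.626 × 10⁻³⁴ / 1.146 × 10⁻²² = 5.78 × 10⁻¹² m = 5780 fm.

λ = 5780 fm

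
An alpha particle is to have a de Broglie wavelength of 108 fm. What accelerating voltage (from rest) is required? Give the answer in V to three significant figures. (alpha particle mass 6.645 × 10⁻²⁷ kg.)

V = 8840 V

p = h/λ = 6.626 × 10⁻³⁴ / 1.080 × 10⁻¹³ = 6.135 × 10⁻²¹ kg·m/s.
KE = p²/(2m) = 2.832 × 10⁻¹⁵ J.
V = KE/2e = 2.832 × 10⁻¹⁵ / (2 × 1.602 × 10⁻¹⁹) = 8840 V.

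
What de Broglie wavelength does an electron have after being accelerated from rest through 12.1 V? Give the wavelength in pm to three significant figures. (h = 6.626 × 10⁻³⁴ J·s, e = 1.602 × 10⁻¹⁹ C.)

λ = 353 pm

KE = eV = 1.602 × 10⁻¹⁹ × 12.10 = 1.938 × 10⁻¹⁸ J.
p = √(2mKE) = √(2 × 9.109 × 10⁻³¹ × 1.938 × 10⁻¹⁸) = 1.879 × 10⁻²⁴ kg·m/s.
λ = h/p = 6.626 × 10⁻³⁴ / 1.879 × 10⁻²⁴ = 3.53 × 10⁻¹⁰ m = 353 pm.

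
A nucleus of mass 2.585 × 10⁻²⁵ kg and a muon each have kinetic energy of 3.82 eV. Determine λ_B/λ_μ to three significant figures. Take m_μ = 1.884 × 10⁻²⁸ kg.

λ_B/λ_μ = 0.0270

At fixed KE, p = √(2mKE) so λ = h/p ∝ 1/√m.
λ_B/λ_μ = √(m_μ/m_B) = √(1.884 × 10⁻²⁸/2.585 × 10⁻²⁵) = √(7.288 × 10⁻⁴) = 0.0270.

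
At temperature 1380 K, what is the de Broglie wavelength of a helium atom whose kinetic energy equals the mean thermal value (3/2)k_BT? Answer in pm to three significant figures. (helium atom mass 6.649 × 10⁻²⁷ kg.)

λ = 34.0 pm

KE = (3/2)k_BT = 1.5 × 1.381 × 10⁻²³ × 1380 = 2.859 × 10⁻²⁰ J.
p = √(2mKE) = √(2 × 6.649 × 10⁻²⁷ × 2.859 × 10⁻²⁰) = 1.950 × 10⁻²³ kg·m/s.
λ = h/p = 3.40 × 10⁻¹¹ m = 34.0 pm.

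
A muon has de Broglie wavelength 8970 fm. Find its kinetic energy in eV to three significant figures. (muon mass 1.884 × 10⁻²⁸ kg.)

p = h/λ = 6.626 × 10⁻³⁴ / 8.970 × 10⁻¹² = 7.387 × 10⁻²³ kg·m/s.
KE = p²/(2m) = (7.387 × 10⁻²³)² / (2 × 1.884 × 10⁻²⁸) = 1.448 × 10⁻¹⁷ J = 90.4 eV.

KE = 90.4 eV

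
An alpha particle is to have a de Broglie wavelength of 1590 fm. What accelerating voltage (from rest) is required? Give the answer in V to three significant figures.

V = 40.8 V

p = h/λ = 6.626 × 10⁻³⁴ / 1.590 × 10⁻¹² = 4.167 × 10⁻²² kg·m/s.
KE = p²/(2m) = 1.307 × 10⁻¹⁷ J.
V = KE/2e = 1.307 × 10⁻¹⁷ / (2 × 1.602 × 10⁻¹⁹) = 40.8 V.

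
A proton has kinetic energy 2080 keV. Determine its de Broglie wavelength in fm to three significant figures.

KE = 2080 keV = 3.332 × 10⁻¹³ J.
p = √(2mKE) = √(2 × 1.673 × 10⁻²⁷ × 3.332 × 10⁻¹³) = 3.339 × 10⁻²⁰ kg·m/s.
λ = h/p = 6.626 × 10⁻³⁴ / 3.339 × 10⁻²⁰ = 1.98 × 10⁻¹⁴ m = 19.8 fm.

λ = 19.8 fm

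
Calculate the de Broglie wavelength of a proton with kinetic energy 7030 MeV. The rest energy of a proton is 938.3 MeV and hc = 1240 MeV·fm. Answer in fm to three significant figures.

Total energy E = KE + m₀c² = 7030 + 938.3 = 7968.3 MeV.
(pc)² = E² − (m₀c²)² = (7968.3)² − (938.3)² = 6.261 × 10⁷ MeV², so pc = 7913 MeV.
λ = hc/(pc) = 1240 MeV·fm / 7913 MeV = 0.157 fm.

λ = 0.157 fm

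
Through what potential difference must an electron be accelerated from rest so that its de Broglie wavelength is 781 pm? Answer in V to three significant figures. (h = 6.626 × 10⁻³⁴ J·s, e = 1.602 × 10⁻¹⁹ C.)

p = h/λ = 6.626 × 10⁻³⁴ / 7.810 × 10⁻¹⁰ = 8.484 × 10⁻²⁵ kg·m/s.
KE = p²/(2m) = 3.951 × 10⁻¹⁹ J.
V = KE/e = 3.951 × 10⁻¹⁹ / (1.602 × 10⁻¹⁹) = 2.47 V.

V = 2.47 V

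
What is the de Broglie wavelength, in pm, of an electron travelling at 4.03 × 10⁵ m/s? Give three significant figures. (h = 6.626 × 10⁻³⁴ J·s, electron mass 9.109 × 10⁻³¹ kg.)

p = mv = 9.109 × 10⁻³¹ × 4.03 × 10⁵ = 3.671 × 10⁻²⁵ kg·m/s.
λ = h/p = 6.626 × 10⁻³⁴ / 3.671 × 10⁻²⁵ = 1.80 × 10⁻⁹ m = 1800 pm.

λ = 1800 pm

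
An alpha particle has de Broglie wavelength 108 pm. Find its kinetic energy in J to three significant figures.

KE = 2.83 × 10⁻²¹ J

p = h/λ = 6.626 × 10⁻³⁴ / 1.080 × 10⁻¹⁰ = 6.135 × 10⁻²⁴ kg·m/s.
KE = p²/(2m) = (6.135 × 10⁻²⁴)² / (2 × 6.645 × 10⁻²⁷) = 2.832 × 10⁻²¹ J = 2.83 × 10⁻²¹ J.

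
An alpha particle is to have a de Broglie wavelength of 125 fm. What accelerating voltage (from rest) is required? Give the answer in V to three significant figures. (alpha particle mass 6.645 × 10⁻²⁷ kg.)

V = 6600 V

p = h/λ = 6.626 × 10⁻³⁴ / 1.250 × 10⁻¹³ = 5.301 × 10⁻²¹ kg·m/s.
KE = p²/(2m) = 2.114 × 10⁻¹⁵ J.
V = KE/2e = 2.114 × 10⁻¹⁵ / (2 × 1.602 × 10⁻¹⁹) = 6600 V.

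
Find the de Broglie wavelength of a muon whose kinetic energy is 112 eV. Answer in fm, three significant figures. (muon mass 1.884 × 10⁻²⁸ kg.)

λ = 8060 fm

KE = 112 eV = 1.794 × 10⁻¹⁷ J.
p = √(2mKE) = √(2 × 1.884 × 10⁻²⁸ × 1.794 × 10⁻¹⁷) = 8.222 × 10⁻²³ kg·m/s.
λ = h/p = 6.626 × 10⁻³⁴ / 8.222 × 10⁻²³ = 8.06 × 10⁻¹² m = 8060 fm.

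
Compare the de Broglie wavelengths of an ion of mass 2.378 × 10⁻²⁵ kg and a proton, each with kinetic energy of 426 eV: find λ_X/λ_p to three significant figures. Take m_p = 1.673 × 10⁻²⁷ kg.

At fixed KE, p = √(2mKE) so λ = h/p ∝ 1/√m.
λ_X/λ_p = √(m_p/m_X) = √(1.673 × 10⁻²⁷/2.378 × 10⁻²⁵) = √(7.035 × 10⁻³) = 0.0839.

λ_X/λ_p = 0.0839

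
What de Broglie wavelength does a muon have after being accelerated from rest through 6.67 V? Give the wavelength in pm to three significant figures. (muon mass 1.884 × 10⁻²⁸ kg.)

λ = 33.0 pm

KE = eV = 1.602 × 10⁻¹⁹ × 6.670 = 1.069 × 10⁻¹⁸ J.
p = √(2mKE) = √(2 × 1.884 × 10⁻²⁸ × 1.069 × 10⁻¹⁸) = 2.007 × 10⁻²³ kg·m/s.
λ = h/p = 6.626 × 10⁻³⁴ / 2.007 × 10⁻²³ = 3.30 × 10⁻¹¹ m = 33.0 pm.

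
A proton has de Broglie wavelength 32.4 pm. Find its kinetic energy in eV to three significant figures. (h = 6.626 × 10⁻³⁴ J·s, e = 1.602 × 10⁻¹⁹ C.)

p = h/λ = 6.626 × 10⁻³⁴ / 3.240 × 10⁻¹¹ = 2.045 × 10⁻²³ kg·m/s.
KE = p²/(2m) = (2.045 × 10⁻²³)² / (2 × 1.673 × 10⁻²⁷) = 1.250 × 10⁻¹⁹ J = 0.780 eV.

KE = 0.780 eV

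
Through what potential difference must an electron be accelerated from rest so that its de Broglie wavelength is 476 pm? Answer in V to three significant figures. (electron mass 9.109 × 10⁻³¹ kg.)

p = h/λ = 6.626 × 10⁻³⁴ / 4.760 × 10⁻¹⁰ = 1.392 × 10⁻²⁴ kg·m/s.
KE = p²/(2m) = 1.064 × 10⁻¹⁸ J.
V = KE/e = 1.064 × 10⁻¹⁸ / (1.602 × 10⁻¹⁹) = 6.64 V.

V = 6.64 V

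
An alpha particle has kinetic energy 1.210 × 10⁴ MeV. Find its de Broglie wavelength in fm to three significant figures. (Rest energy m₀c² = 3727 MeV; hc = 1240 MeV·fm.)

λ = 0.0806 fm

Total energy E = KE + m₀c² = 1.210 × 10⁴ + 3727 = 15827 MeV.
(pc)² = E² − (m₀c²)² = (15827)² − (3727)² = 2.366 × 10⁸ MeV², so pc = 1.538 × 10⁴ MeV.
λ = hc/(pc) = 1240 MeV·fm / 1.538 × 10⁴ MeV = 0.0806 fm.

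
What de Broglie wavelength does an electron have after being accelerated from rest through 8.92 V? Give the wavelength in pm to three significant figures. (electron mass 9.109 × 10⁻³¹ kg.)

KE = eV = 1.602 × 10⁻¹⁹ × 8.920 = 1.429 × 10⁻¹⁸ J.
p = √(2mKE) = √(2 × 9.109 × 10⁻³¹ × 1.429 × 10⁻¹⁸) = 1.613 × 10⁻²⁴ kg·m/s.
λ = h/p = 6.626 × 10⁻³⁴ / 1.613 × 10⁻²⁴ = 4.11 × 10⁻¹⁰ m = 411 pm.

λ = 411 pm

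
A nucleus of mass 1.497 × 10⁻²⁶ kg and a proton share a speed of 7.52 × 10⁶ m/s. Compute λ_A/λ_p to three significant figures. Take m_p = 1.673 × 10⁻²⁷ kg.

At fixed v, p = mv so λ = h/(mv) ∝ 1/m.
λ_A/λ_p = m_p/m_A = 1.673 × 10⁻²⁷/1.497 × 10⁻²⁶ = 0.112.

λ_A/λ_p = 0.112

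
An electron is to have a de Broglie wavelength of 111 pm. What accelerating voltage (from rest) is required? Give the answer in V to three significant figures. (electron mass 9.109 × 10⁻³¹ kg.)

p = h/λ = 6.626 × 10⁻³⁴ / 1.110 × 10⁻¹⁰ = 5.969 × 10⁻²⁴ kg·m/s.
KE = p²/(2m) = 1.956 × 10⁻¹⁷ J.
V = KE/e = 1.956 × 10⁻¹⁷ / (1.602 × 10⁻¹⁹) = 122 V.

V = 122 V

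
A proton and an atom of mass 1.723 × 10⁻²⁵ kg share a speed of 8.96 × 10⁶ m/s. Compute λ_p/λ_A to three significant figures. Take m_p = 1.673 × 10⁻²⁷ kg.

At fixed v, p = mv so λ = h/(mv) ∝ 1/m.
λ_p/λ_A = m_A/m_p = 1.723 × 10⁻²⁵/1.673 × 10⁻²⁷ = 103.

λ_p/λ_A = 103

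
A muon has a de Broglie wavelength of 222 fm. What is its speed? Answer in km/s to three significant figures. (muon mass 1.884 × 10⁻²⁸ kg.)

p = h/λ = 6.626 × 10⁻³⁴ / 2.220 × 10⁻¹³ = 2.985 × 10⁻²¹ kg·m/s.
v = p/m = 2.985 × 10⁻²¹ / 1.884 × 10⁻²⁸ = 1.58 × 10⁷ m/s = 1.58 × 10⁴ km/s.

v = 1.58 × 10⁴ km/s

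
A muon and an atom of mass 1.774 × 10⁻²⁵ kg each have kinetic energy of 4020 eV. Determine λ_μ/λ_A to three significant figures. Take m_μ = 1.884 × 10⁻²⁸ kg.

λ_μ/λ_A = 30.7

At fixed KE, p = √(2mKE) so λ = h/p ∝ 1/√m.
λ_μ/λ_A = √(m_A/m_μ) = √(1.774 × 10⁻²⁵/1.884 × 10⁻²⁸) = √(941.6) = 30.7.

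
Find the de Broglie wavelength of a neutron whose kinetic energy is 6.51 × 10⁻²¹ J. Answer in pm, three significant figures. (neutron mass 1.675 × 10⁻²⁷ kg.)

λ = 142 pm

p = √(2mKE) = √(2 × 1.675 × 10⁻²⁷ × 6.510 × 10⁻²¹) = 4.670 × 10⁻²⁴ kg·m/s.
λ = h/p = 6.626 × 10⁻³⁴ / 4.670 × 10⁻²⁴ = 1.42 × 10⁻¹⁰ m = 142 pm.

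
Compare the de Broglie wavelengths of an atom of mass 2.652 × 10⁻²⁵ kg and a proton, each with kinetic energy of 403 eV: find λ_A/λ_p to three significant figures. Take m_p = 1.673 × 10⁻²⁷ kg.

λ_A/λ_p = 0.0794

At fixed KE, p = √(2mKE) so λ = h/p ∝ 1/√m.
λ_A/λ_p = √(m_p/m_A) = √(1.673 × 10⁻²⁷/2.652 × 10⁻²⁵) = √(6.308 × 10⁻³) = 0.0794.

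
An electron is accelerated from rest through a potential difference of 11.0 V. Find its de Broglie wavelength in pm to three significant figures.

λ = 370 pm

KE = eV = 1.602 × 10⁻¹⁹ × 11.00 = 1.762 × 10⁻¹⁸ J.
p = √(2mKE) = √(2 × 9.109 × 10⁻³¹ × 1.762 × 10⁻¹⁸) = 1.792 × 10⁻²⁴ kg·m/s.
λ = h/p = 6.626 × 10⁻³⁴ / 1.792 × 10⁻²⁴ = 3.70 × 10⁻¹⁰ m = 370 pm.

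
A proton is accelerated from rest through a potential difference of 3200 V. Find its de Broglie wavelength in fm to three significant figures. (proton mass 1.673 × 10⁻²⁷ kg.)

KE = eV = 1.602 × 10⁻¹⁹ × 3200 = 5.126 × 10⁻¹⁶ J.
p = √(2mKE) = √(2 × 1.673 × 10⁻²⁷ × 5.126 × 10⁻¹⁶) = 1.310 × 10⁻²¹ kg·m/s.
λ = h/p = 6.626 × 10⁻³⁴ / 1.310 × 10⁻²¹ = 5.06 × 10⁻¹³ m = 506 fm.

λ = 506 fm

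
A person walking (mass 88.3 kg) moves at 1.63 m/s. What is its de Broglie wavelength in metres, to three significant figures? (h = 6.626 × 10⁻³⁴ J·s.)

λ = 4.60 × 10⁻³⁶ m

p = mv = 88.3 × 1.63 = 1.439 × 10² kg·m/s.
λ = h/p = 6.626 × 10⁻³⁴ / 1.439 × 10² = 4.60 × 10⁻³⁶ m.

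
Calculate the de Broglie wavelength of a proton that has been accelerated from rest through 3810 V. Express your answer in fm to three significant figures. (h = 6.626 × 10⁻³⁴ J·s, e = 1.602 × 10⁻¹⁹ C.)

λ = 464 fm

KE = eV = 1.602 × 10⁻¹⁹ × 3810 = 6.104 × 10⁻¹⁶ J.
p = √(2mKE) = √(2 × 1.673 × 10⁻²⁷ × 6.104 × 10⁻¹⁶) = 1.429 × 10⁻²¹ kg·m/s.
λ = h/p = 6.626 × 10⁻³⁴ / 1.429 × 10⁻²¹ = 4.64 × 10⁻¹³ m = 464 fm.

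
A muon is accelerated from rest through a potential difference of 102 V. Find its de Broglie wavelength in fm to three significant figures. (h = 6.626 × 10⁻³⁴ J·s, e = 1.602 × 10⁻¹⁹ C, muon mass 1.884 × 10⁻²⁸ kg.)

KE = eV = 1.602 × 10⁻¹⁹ × 102.0 = 1.634 × 10⁻¹⁷ J.
p = √(2mKE) = √(2 × 1.884 × 10⁻²⁸ × 1.634 × 10⁻¹⁷) = 7.847 × 10⁻²³ kg·m/s.
λ = h/p = 6.626 × 10⁻³⁴ / 7.847 × 10⁻²³ = 8.44 × 10⁻¹² m = 8440 fm.

λ = 8440 fm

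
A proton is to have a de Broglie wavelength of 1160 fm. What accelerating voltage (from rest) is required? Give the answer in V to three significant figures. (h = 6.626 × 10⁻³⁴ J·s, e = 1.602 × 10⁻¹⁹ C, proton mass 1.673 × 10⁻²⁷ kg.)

p = h/λ = 6.626 × 10⁻³⁴ / 1.160 × 10⁻¹² = 5.712 × 10⁻²² kg·m/s.
KE = p²/(2m) = 9.751 × 10⁻¹⁷ J.
V = KE/e = 9.751 × 10⁻¹⁷ / (1.602 × 10⁻¹⁹) = 609 V.

V = 609 V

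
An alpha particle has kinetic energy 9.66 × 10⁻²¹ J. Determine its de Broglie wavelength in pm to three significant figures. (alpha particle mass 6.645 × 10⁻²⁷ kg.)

p = √(2mKE) = √(2 × 6.645 × 10⁻²⁷ × 9.660 × 10⁻²¹) = 1.133 × 10⁻²³ kg·m/s.
λ = h/p = 6.626 × 10⁻³⁴ / 1.133 × 10⁻²³ = 5.85 × 10⁻¹¹ m = 58.5 pm.

λ = 58.5 pm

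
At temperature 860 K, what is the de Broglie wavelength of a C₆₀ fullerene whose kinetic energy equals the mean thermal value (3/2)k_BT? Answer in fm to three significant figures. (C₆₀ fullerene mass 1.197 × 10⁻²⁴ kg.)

KE = (3/2)k_BT = 1.5 × 1.381 × 10⁻²³ × 860 = 1.781 × 10⁻²⁰ J.
p = √(2mKE) = √(2 × 1.197 × 10⁻²⁴ × 1.781 × 10⁻²⁰) = 2.065 × 10⁻²² kg·m/s.
λ = h/p = 3.21 × 10⁻¹² m = 3210 fm.

λ = 3210 fm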